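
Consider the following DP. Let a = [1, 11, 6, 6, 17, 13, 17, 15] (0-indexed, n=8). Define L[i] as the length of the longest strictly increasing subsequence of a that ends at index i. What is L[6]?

   i    0    1    2    3    4    5    6    7
a[i]    1   11    6    6   17   13   17   15
L[i]    1    2    2    2    3    3    4    4

4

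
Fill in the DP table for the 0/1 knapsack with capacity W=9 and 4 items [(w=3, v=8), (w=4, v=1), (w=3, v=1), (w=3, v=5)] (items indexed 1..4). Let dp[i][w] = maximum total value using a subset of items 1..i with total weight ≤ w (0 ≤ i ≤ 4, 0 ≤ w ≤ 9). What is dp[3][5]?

8

i\w   0   1   2   3   4   5   6   7   8   9
  0   0   0   0   0   0   0   0   0   0   0
  1   0   0   0   8   8   8   8   8   8   8
  2   0   0   0   8   8   8   8   9   9   9
  3   0   0   0   8   8   8   9   9   9   9
  4   0   0   0   8   8   8  13  13  13  14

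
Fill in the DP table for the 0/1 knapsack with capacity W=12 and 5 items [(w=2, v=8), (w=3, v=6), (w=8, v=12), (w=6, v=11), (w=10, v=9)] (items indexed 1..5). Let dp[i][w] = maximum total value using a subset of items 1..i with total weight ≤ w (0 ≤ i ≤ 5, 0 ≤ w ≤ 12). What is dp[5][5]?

14

i\w   0   1   2   3   4   5   6   7   8   9  10  11  12
  0   0   0   0   0   0   0   0   0   0   0   0   0   0
  1   0   0   8   8   8   8   8   8   8   8   8   8   8
  2   0   0   8   8   8  14  14  14  14  14  14  14  14
  3   0   0   8   8   8  14  14  14  14  14  20  20  20
  4   0   0   8   8   8  14  14  14  19  19  20  25  25
  5   0   0   8   8   8  14  14  14  19  19  20  25  25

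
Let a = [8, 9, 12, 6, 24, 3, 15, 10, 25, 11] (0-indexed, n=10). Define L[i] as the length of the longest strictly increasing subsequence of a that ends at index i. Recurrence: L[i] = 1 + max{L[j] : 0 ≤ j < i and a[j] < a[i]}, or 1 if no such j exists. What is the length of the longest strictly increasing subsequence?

   i    0    1    2    3    4    5    6    7    8    9
a[i]    8    9   12    6   24    3   15   10   25   11
L[i]    1    2    3    1    4    1    4    3    5    4

5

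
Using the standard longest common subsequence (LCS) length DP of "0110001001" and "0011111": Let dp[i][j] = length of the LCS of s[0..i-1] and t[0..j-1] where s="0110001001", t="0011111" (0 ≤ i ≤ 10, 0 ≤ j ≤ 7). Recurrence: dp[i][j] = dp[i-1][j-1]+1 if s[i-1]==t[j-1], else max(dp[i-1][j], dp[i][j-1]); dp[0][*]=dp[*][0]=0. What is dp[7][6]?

   ''  0  0  1  1  1  1  1
''  0  0  0  0  0  0  0  0
 0  0  1  1  1  1  1  1  1
 1  0  1  1  2  2  2  2  2
 1  0  1  1  2  3  3  3  3
 0  0  1  2  2  3  3  3  3
 0  0  1  2  2  3  3  3  3
 0  0  1  2  2  3  3  3  3
 1  0  1  2  3  3  4  4  4
 0  0  1  2  3  3  4  4  4
 0  0  1  2  3  3  4  4  4
 1  0  1  2  3  4  4  5  5

4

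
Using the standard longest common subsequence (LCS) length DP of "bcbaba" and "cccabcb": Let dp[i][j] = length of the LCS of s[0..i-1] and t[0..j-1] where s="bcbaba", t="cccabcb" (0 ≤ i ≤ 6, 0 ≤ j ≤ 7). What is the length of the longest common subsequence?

   ''  c  c  c  a  b  c  b
''  0  0  0  0  0  0  0  0
 b  0  0  0  0  0  1  1  1
 c  0  1  1  1  1  1  2  2
 b  0  1  1  1  1  2  2  3
 a  0  1  1  1  2  2  2  3
 b  0  1  1  1  2  3  3  3
 a  0  1  1  1  2  3  3  3

3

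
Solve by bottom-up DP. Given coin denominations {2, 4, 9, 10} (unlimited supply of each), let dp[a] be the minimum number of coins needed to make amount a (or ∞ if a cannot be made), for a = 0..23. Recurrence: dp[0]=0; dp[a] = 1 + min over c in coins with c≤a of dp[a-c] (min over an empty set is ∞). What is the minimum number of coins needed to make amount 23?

 a  0  1  2  3  4  5  6  7  8  9 10 11 12 13 14 15 16 17 18 19 20 21 22 23
dp  0  -  1  -  1  -  2  -  2  1  1  2  2  2  2  3  3  3  2  2  2  3  3  3
(- denotes ∞ / unreachable)

3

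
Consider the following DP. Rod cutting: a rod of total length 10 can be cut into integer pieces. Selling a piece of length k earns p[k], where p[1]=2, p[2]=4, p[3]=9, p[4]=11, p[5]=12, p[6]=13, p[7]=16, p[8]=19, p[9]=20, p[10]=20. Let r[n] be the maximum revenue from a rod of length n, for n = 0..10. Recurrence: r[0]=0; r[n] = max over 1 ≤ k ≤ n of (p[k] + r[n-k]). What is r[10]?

   n    0    1    2    3    4    5    6    7    8    9   10
r[n]    0    2    4    9   11   13   18   20   22   27   29

29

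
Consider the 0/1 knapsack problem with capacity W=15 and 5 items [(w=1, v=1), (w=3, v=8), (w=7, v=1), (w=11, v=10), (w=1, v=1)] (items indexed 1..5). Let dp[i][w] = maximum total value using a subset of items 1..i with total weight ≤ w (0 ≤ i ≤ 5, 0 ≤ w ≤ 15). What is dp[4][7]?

9

i\w   0   1   2   3   4   5   6   7   8   9  10  11  12  13  14  15
  0   0   0   0   0   0   0   0   0   0   0   0   0   0   0   0   0
  1   0   1   1   1   1   1   1   1   1   1   1   1   1   1   1   1
  2   0   1   1   8   9   9   9   9   9   9   9   9   9   9   9   9
  3   0   1   1   8   9   9   9   9   9   9   9  10  10  10  10  10
  4   0   1   1   8   9   9   9   9   9   9   9  10  11  11  18  19
  5   0   1   2   8   9  10  10  10  10  10  10  10  11  12  18  19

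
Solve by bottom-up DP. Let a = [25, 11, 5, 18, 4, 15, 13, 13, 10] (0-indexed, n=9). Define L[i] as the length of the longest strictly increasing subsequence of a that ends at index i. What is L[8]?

2

   i    0    1    2    3    4    5    6    7    8
a[i]   25   11    5   18    4   15   13   13   10
L[i]    1    1    1    2    1    2    2    2    2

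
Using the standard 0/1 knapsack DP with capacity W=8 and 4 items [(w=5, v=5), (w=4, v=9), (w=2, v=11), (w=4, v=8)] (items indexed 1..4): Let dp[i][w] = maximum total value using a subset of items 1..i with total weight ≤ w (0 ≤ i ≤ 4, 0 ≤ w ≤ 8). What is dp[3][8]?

20

i\w   0   1   2   3   4   5   6   7   8
  0   0   0   0   0   0   0   0   0   0
  1   0   0   0   0   0   5   5   5   5
  2   0   0   0   0   9   9   9   9   9
  3   0   0  11  11  11  11  20  20  20
  4   0   0  11  11  11  11  20  20  20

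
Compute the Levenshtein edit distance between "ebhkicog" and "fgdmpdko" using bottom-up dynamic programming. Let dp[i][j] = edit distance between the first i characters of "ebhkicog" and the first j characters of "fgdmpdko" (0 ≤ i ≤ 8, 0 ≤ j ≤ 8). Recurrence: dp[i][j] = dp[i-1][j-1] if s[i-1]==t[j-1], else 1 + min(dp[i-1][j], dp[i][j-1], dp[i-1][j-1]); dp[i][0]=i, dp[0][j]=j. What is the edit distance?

8

   ''  f  g  d  m  p  d  k  o
''  0  1  2  3  4  5  6  7  8
 e  1  1  2  3  4  5  6  7  8
 b  2  2  2  3  4  5  6  7  8
 h  3  3  3  3  4  5  6  7  8
 k  4  4  4  4  4  5  6  6  7
 i  5  5  5  5  5  5  6  7  7
 c  6  6  6  6  6  6  6  7  8
 o  7  7  7  7  7  7  7  7  7
 g  8  8  7  8  8  8  8  8  8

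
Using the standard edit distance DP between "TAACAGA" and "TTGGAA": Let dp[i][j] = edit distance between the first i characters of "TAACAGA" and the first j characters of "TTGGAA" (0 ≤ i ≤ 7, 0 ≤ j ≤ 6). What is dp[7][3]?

5

   ''  T  T  G  G  A  A
''  0  1  2  3  4  5  6
 T  1  0  1  2  3  4  5
 A  2  1  1  2  3  3  4
 A  3  2  2  2  3  3  3
 C  4  3  3  3  3  4  4
 A  5  4  4  4  4  3  4
 G  6  5  5  4  4  4  4
 A  7  6  6  5  5  4  4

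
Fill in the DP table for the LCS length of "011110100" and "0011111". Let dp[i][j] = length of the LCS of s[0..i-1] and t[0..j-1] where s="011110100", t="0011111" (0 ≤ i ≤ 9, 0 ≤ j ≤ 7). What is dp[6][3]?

   ''  0  0  1  1  1  1  1
''  0  0  0  0  0  0  0  0
 0  0  1  1  1  1  1  1  1
 1  0  1  1  2  2  2  2  2
 1  0  1  1  2  3  3  3  3
 1  0  1  1  2  3  4  4  4
 1  0  1  1  2  3  4  5  5
 0  0  1  2  2  3  4  5  5
 1  0  1  2  3  3  4  5  6
 0  0  1  2  3  3  4  5  6
 0  0  1  2  3  3  4  5  6

2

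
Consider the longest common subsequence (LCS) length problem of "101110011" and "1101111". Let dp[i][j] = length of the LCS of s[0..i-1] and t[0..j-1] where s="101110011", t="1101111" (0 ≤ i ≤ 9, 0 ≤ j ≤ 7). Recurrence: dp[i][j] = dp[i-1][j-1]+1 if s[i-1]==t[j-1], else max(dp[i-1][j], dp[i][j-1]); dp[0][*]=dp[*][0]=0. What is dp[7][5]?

   ''  1  1  0  1  1  1  1
''  0  0  0  0  0  0  0  0
 1  0  1  1  1  1  1  1  1
 0  0  1  1  2  2  2  2  2
 1  0  1  2  2  3  3  3  3
 1  0  1  2  2  3  4  4  4
 1  0  1  2  2  3  4  5  5
 0  0  1  2  3  3  4  5  5
 0  0  1  2  3  3  4  5  5
 1  0  1  2  3  4  4  5  6
 1  0  1  2  3  4  5  5  6

4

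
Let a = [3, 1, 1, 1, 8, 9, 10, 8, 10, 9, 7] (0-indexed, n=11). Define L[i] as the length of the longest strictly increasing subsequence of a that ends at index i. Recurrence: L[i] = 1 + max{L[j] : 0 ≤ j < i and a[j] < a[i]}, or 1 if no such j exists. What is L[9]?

3

   i    0    1    2    3    4    5    6    7    8    9   10
a[i]    3    1    1    1    8    9   10    8   10    9    7
L[i]    1    1    1    1    2    3    4    2    4    3    2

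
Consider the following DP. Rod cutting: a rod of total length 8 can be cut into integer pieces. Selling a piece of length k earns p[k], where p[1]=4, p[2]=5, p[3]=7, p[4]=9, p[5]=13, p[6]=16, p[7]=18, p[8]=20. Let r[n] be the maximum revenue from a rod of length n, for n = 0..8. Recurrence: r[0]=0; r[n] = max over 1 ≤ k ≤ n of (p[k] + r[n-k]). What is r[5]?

20

   n    0    1    2    3    4    5    6    7    8
r[n]    0    4    8   12   16   20   24   28   32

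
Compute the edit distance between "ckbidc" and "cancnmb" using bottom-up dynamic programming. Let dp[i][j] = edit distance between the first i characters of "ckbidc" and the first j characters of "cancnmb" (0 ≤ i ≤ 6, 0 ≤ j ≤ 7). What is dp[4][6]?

5

   ''  c  a  n  c  n  m  b
''  0  1  2  3  4  5  6  7
 c  1  0  1  2  3  4  5  6
 k  2  1  1  2  3  4  5  6
 b  3  2  2  2  3  4  5  5
 i  4  3  3  3  3  4  5  6
 d  5  4  4  4  4  4  5  6
 c  6  5  5  5  4  5  5  6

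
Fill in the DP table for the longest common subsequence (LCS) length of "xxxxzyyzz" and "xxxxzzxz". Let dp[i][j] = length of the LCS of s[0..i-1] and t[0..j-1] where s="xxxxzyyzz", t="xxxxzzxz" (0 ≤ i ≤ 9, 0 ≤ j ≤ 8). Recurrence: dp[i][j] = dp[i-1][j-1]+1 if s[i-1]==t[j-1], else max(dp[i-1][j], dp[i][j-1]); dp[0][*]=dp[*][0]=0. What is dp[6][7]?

   ''  x  x  x  x  z  z  x  z
''  0  0  0  0  0  0  0  0  0
 x  0  1  1  1  1  1  1  1  1
 x  0  1  2  2  2  2  2  2  2
 x  0  1  2  3  3  3  3  3  3
 x  0  1  2  3  4  4  4  4  4
 z  0  1  2  3  4  5  5  5  5
 y  0  1  2  3  4  5  5  5  5
 y  0  1  2  3  4  5  5  5  5
 z  0  1  2  3  4  5  6  6  6
 z  0  1  2  3  4  5  6  6  7

5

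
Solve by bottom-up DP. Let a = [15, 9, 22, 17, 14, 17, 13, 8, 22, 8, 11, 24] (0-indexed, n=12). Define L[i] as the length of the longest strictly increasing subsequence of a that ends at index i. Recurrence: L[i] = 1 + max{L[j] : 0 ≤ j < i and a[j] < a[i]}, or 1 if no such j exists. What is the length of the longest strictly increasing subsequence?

   i    0    1    2    3    4    5    6    7    8    9   10   11
a[i]   15    9   22   17   14   17   13    8   22    8   11   24
L[i]    1    1    2    2    2    3    2    1    4    1    2    5

5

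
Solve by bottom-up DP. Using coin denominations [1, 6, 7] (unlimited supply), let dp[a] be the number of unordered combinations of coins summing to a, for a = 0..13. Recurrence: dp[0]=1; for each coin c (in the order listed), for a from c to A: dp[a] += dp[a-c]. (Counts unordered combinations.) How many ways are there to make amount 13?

after  coin     0     1     2     3     4     5     6     7     8     9    10    11    12    13
          1     1     1     1     1     1     1     1     1     1     1     1     1     1     1
          6     1     1     1     1     1     1     2     2     2     2     2     2     3     3
          7     1     1     1     1     1     1     2     3     3     3     3     3     4     5

5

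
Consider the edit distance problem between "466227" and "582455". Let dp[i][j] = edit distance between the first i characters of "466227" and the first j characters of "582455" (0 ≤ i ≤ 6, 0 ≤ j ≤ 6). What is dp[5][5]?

5

   ''  5  8  2  4  5  5
''  0  1  2  3  4  5  6
 4  1  1  2  3  3  4  5
 6  2  2  2  3  4  4  5
 6  3  3  3  3  4  5  5
 2  4  4  4  3  4  5  6
 2  5  5  5  4  4  5  6
 7  6  6  6  5  5  5  6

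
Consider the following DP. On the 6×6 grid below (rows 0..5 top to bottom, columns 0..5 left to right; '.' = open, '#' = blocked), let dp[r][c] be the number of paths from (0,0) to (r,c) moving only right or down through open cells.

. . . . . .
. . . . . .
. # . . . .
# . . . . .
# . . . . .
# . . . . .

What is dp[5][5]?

126

r\c   0   1   2   3   4   5
  0   1   1   1   1   1   1
  1   1   2   3   4   5   6
  2   1   0   3   7  12  18
  3   0   0   3  10  22  40
  4   0   0   3  13  35  75
  5   0   0   3  16  51 126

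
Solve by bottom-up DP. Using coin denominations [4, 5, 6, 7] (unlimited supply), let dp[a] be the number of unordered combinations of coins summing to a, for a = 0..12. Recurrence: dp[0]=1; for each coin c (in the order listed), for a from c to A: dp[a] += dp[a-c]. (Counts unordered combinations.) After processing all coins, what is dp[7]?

1

after  coin     0     1     2     3     4     5     6     7     8     9    10    11    12
          4     1     0     0     0     1     0     0     0     1     0     0     0     1
          5     1     0     0     0     1     1     0     0     1     1     1     0     1
          6     1     0     0     0     1     1     1     0     1     1     2     1     2
          7     1     0     0     0     1     1     1     1     1     1     2     2     3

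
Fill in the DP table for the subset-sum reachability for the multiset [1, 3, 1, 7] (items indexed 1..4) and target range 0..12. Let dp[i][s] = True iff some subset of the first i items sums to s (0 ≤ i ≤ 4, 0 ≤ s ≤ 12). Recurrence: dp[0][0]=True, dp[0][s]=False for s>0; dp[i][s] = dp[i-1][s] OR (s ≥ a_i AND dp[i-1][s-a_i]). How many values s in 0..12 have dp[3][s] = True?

i\s   0   1   2   3   4   5   6   7   8   9  10  11  12
  0   T   F   F   F   F   F   F   F   F   F   F   F   F
  1   T   T   F   F   F   F   F   F   F   F   F   F   F
  2   T   T   F   T   T   F   F   F   F   F   F   F   F
  3   T   T   T   T   T   T   F   F   F   F   F   F   F
  4   T   T   T   T   T   T   F   T   T   T   T   T   T

6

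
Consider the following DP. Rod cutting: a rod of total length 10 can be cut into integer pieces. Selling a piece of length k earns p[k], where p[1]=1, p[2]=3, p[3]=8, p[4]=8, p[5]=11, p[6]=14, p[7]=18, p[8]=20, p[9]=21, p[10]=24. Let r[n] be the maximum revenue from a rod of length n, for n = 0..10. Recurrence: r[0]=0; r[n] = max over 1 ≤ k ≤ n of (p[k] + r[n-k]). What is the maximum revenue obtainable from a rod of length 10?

26

   n    0    1    2    3    4    5    6    7    8    9   10
r[n]    0    1    3    8    9   11   16   18   20   24   26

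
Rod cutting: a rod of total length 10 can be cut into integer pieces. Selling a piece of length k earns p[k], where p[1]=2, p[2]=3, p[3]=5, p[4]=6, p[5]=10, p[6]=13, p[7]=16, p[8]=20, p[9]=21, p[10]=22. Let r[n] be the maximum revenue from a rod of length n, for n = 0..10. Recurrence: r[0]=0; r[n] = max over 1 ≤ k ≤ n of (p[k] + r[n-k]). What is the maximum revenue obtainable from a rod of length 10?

24

   n    0    1    2    3    4    5    6    7    8    9   10
r[n]    0    2    4    6    8   10   13   16   20   22   24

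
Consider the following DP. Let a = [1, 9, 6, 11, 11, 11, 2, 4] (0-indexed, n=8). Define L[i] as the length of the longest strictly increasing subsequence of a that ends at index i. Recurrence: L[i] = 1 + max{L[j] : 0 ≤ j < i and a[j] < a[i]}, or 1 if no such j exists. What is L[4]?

   i    0    1    2    3    4    5    6    7
a[i]    1    9    6   11   11   11    2    4
L[i]    1    2    2    3    3    3    2    3

3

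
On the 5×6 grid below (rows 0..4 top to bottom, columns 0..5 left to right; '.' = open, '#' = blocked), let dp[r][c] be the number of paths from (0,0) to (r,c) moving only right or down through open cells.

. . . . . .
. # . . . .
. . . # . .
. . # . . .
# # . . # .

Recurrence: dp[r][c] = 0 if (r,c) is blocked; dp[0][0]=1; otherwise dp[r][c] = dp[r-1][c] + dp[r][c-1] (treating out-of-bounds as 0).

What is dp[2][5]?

r\c   0   1   2   3   4   5
  0   1   1   1   1   1   1
  1   1   0   1   2   3   4
  2   1   1   2   0   3   7
  3   1   2   0   0   3  10
  4   0   0   0   0   0  10

7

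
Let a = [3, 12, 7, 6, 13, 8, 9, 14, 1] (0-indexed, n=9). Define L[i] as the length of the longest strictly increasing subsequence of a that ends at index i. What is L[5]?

   i    0    1    2    3    4    5    6    7    8
a[i]    3   12    7    6   13    8    9   14    1
L[i]    1    2    2    2    3    3    4    5    1

3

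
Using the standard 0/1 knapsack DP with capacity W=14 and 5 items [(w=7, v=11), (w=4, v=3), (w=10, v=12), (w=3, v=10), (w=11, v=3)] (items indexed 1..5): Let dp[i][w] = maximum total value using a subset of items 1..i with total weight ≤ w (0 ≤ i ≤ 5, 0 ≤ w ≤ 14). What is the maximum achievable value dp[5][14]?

i\w   0   1   2   3   4   5   6   7   8   9  10  11  12  13  14
  0   0   0   0   0   0   0   0   0   0   0   0   0   0   0   0
  1   0   0   0   0   0   0   0  11  11  11  11  11  11  11  11
  2   0   0   0   0   3   3   3  11  11  11  11  14  14  14  14
  3   0   0   0   0   3   3   3  11  11  11  12  14  14  14  15
  4   0   0   0  10  10  10  10  13  13  13  21  21  21  22  24
  5   0   0   0  10  10  10  10  13  13  13  21  21  21  22  24

24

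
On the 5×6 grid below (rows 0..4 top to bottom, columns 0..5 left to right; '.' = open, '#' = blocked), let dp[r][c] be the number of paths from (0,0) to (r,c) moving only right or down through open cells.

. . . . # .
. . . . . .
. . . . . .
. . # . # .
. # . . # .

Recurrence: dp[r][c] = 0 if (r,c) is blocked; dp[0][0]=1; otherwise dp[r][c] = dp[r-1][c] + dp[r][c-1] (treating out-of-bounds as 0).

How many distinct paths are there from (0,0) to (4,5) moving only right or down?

r\c   0   1   2   3   4   5
  0   1   1   1   1   0   0
  1   1   2   3   4   4   4
  2   1   3   6  10  14  18
  3   1   4   0  10   0  18
  4   1   0   0  10   0  18

18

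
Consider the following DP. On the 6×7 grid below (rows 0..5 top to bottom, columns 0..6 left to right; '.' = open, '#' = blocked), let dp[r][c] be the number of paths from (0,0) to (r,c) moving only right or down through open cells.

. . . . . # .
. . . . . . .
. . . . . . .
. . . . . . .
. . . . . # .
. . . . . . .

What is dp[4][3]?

35

r\c   0   1   2   3   4   5   6
  0   1   1   1   1   1   0   0
  1   1   2   3   4   5   5   5
  2   1   3   6  10  15  20  25
  3   1   4  10  20  35  55  80
  4   1   5  15  35  70   0  80
  5   1   6  21  56 126 126 206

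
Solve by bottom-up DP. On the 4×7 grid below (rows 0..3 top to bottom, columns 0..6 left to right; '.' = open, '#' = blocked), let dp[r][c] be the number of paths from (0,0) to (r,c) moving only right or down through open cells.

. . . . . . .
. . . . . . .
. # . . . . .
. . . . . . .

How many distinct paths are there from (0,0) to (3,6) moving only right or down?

r\c   0   1   2   3   4   5   6
  0   1   1   1   1   1   1   1
  1   1   2   3   4   5   6   7
  2   1   0   3   7  12  18  25
  3   1   1   4  11  23  41  66

66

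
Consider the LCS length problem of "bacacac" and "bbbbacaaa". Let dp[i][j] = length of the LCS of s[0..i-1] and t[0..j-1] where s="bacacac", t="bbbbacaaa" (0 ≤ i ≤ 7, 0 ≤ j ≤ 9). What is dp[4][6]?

   ''  b  b  b  b  a  c  a  a  a
''  0  0  0  0  0  0  0  0  0  0
 b  0  1  1  1  1  1  1  1  1  1
 a  0  1  1  1  1  2  2  2  2  2
 c  0  1  1  1  1  2  3  3  3  3
 a  0  1  1  1  1  2  3  4  4  4
 c  0  1  1  1  1  2  3  4  4  4
 a  0  1  1  1  1  2  3  4  5  5
 c  0  1  1  1  1  2  3  4  5  5

3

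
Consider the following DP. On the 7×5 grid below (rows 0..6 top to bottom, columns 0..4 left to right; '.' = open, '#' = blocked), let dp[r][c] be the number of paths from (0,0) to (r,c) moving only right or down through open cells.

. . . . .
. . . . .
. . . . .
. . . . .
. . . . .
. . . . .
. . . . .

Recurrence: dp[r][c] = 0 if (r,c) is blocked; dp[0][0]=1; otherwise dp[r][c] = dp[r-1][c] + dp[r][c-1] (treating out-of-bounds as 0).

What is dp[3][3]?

r\c   0   1   2   3   4
  0   1   1   1   1   1
  1   1   2   3   4   5
  2   1   3   6  10  15
  3   1   4  10  20  35
  4   1   5  15  35  70
  5   1   6  21  56 126
  6   1   7  28  84 210

20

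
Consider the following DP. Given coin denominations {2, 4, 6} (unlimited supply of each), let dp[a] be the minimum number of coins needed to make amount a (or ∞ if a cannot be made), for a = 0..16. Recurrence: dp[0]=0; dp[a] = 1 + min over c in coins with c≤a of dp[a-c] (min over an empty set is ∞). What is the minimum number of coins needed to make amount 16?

 a  0  1  2  3  4  5  6  7  8  9 10 11 12 13 14 15 16
dp  0  -  1  -  1  -  1  -  2  -  2  -  2  -  3  -  3
(- denotes ∞ / unreachable)

3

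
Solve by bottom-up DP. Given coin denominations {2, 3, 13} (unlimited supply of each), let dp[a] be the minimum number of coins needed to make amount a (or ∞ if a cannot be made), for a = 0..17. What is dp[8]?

 a  0  1  2  3  4  5  6  7  8  9 10 11 12 13 14 15 16 17
dp  0  -  1  1  2  2  2  3  3  3  4  4  4  1  5  2  2  3
(- denotes ∞ / unreachable)

3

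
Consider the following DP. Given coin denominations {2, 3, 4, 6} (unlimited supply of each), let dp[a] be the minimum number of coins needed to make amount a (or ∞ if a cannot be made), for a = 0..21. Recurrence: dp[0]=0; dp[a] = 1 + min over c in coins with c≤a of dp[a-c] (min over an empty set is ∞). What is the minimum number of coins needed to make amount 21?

4

 a  0  1  2  3  4  5  6  7  8  9 10 11 12 13 14 15 16 17 18 19 20 21
dp  0  -  1  1  1  2  1  2  2  2  2  3  2  3  3  3  3  4  3  4  4  4
(- denotes ∞ / unreachable)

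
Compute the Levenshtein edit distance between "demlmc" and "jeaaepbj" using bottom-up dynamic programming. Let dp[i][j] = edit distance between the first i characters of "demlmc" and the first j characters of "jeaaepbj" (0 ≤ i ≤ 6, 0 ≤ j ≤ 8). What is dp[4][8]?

   ''  j  e  a  a  e  p  b  j
''  0  1  2  3  4  5  6  7  8
 d  1  1  2  3  4  5  6  7  8
 e  2  2  1  2  3  4  5  6  7
 m  3  3  2  2  3  4  5  6  7
 l  4  4  3  3  3  4  5  6  7
 m  5  5  4  4  4  4  5  6  7
 c  6  6  5  5  5  5  5  6  7

7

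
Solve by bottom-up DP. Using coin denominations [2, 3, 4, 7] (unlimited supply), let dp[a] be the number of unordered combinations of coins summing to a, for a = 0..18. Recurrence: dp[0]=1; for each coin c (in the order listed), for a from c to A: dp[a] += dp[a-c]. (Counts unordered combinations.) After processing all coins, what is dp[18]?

after  coin     0     1     2     3     4     5     6     7     8     9    10    11    12    13    14    15    16    17    18
          2     1     0     1     0     1     0     1     0     1     0     1     0     1     0     1     0     1     0     1
          3     1     0     1     1     1     1     2     1     2     2     2     2     3     2     3     3     3     3     4
          4     1     0     1     1     2     1     3     2     4     3     5     4     7     5     8     7    10     8    12
          7     1     0     1     1     2     1     3     3     4     4     6     6     8     8    11    11    14    14    18

18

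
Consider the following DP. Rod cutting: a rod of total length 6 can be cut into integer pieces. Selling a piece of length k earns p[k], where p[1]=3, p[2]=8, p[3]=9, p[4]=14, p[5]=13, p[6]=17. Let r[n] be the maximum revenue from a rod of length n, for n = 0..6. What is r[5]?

   n    0    1    2    3    4    5    6
r[n]    0    3    8   11   16   19   24

19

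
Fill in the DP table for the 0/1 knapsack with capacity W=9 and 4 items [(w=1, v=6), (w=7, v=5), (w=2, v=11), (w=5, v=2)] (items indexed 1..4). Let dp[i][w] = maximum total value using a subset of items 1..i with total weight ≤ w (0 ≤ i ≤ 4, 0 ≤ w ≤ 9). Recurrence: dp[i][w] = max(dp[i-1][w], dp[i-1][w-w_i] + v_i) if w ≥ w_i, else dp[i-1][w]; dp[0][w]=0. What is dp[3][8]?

17

i\w   0   1   2   3   4   5   6   7   8   9
  0   0   0   0   0   0   0   0   0   0   0
  1   0   6   6   6   6   6   6   6   6   6
  2   0   6   6   6   6   6   6   6  11  11
  3   0   6  11  17  17  17  17  17  17  17
  4   0   6  11  17  17  17  17  17  19  19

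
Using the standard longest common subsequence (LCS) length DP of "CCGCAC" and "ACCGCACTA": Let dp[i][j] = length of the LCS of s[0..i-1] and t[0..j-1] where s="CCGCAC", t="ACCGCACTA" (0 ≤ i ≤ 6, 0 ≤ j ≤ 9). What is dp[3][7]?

3

   ''  A  C  C  G  C  A  C  T  A
''  0  0  0  0  0  0  0  0  0  0
 C  0  0  1  1  1  1  1  1  1  1
 C  0  0  1  2  2  2  2  2  2  2
 G  0  0  1  2  3  3  3  3  3  3
 C  0  0  1  2  3  4  4  4  4  4
 A  0  1  1  2  3  4  5  5  5  5
 C  0  1  2  2  3  4  5  6  6  6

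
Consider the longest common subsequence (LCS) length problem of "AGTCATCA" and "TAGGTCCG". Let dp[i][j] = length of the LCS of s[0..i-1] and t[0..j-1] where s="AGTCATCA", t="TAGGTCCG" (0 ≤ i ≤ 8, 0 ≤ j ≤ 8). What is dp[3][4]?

   ''  T  A  G  G  T  C  C  G
''  0  0  0  0  0  0  0  0  0
 A  0  0  1  1  1  1  1  1  1
 G  0  0  1  2  2  2  2  2  2
 T  0  1  1  2  2  3  3  3  3
 C  0  1  1  2  2  3  4  4  4
 A  0  1  2  2  2  3  4  4  4
 T  0  1  2  2  2  3  4  4  4
 C  0  1  2  2  2  3  4  5  5
 A  0  1  2  2  2  3  4  5  5

2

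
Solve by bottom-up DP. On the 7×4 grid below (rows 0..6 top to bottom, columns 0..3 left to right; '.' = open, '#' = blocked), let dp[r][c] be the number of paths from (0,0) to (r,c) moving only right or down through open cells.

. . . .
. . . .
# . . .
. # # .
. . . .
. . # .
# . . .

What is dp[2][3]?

9

r\c   0   1   2   3
  0   1   1   1   1
  1   1   2   3   4
  2   0   2   5   9
  3   0   0   0   9
  4   0   0   0   9
  5   0   0   0   9
  6   0   0   0   9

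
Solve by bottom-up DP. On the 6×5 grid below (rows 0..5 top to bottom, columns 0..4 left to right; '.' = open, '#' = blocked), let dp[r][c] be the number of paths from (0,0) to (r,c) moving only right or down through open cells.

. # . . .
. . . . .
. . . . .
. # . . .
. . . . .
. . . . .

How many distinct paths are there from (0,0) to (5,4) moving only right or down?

40

r\c   0   1   2   3   4
  0   1   0   0   0   0
  1   1   1   1   1   1
  2   1   2   3   4   5
  3   1   0   3   7  12
  4   1   1   4  11  23
  5   1   2   6  17  40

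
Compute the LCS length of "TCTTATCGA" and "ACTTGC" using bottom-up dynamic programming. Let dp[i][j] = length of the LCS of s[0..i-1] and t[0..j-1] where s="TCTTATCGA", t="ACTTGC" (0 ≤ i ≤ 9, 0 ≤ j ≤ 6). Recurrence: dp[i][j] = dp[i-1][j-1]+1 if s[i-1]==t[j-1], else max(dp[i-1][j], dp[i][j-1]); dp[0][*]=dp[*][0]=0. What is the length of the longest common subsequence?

4

   ''  A  C  T  T  G  C
''  0  0  0  0  0  0  0
 T  0  0  0  1  1  1  1
 C  0  0  1  1  1  1  2
 T  0  0  1  2  2  2  2
 T  0  0  1  2  3  3  3
 A  0  1  1  2  3  3  3
 T  0  1  1  2  3  3  3
 C  0  1  2  2  3  3  4
 G  0  1  2  2  3  4  4
 A  0  1  2  2  3  4  4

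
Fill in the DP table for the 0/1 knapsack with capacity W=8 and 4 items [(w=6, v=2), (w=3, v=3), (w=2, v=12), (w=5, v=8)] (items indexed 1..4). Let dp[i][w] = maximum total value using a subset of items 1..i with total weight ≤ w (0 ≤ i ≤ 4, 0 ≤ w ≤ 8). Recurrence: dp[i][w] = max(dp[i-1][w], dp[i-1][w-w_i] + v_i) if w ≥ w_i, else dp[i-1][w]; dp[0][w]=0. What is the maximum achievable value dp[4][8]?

i\w   0   1   2   3   4   5   6   7   8
  0   0   0   0   0   0   0   0   0   0
  1   0   0   0   0   0   0   2   2   2
  2   0   0   0   3   3   3   3   3   3
  3   0   0  12  12  12  15  15  15  15
  4   0   0  12  12  12  15  15  20  20

20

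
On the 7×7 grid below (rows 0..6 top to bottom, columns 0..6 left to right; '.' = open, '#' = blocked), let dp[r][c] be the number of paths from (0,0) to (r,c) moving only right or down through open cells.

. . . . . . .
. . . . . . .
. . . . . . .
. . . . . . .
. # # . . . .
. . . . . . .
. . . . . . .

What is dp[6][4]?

100

r\c   0   1   2   3   4   5   6
  0   1   1   1   1   1   1   1
  1   1   2   3   4   5   6   7
  2   1   3   6  10  15  21  28
  3   1   4  10  20  35  56  84
  4   1   0   0  20  55 111 195
  5   1   1   1  21  76 187 382
  6   1   2   3  24 100 287 669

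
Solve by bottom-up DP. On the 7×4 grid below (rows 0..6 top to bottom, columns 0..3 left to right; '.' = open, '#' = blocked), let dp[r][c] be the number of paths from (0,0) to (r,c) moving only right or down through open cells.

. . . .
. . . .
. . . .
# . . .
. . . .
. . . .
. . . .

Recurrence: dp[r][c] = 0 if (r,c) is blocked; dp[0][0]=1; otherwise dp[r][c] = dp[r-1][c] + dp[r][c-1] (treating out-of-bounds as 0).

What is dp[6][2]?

18

r\c   0   1   2   3
  0   1   1   1   1
  1   1   2   3   4
  2   1   3   6  10
  3   0   3   9  19
  4   0   3  12  31
  5   0   3  15  46
  6   0   3  18  64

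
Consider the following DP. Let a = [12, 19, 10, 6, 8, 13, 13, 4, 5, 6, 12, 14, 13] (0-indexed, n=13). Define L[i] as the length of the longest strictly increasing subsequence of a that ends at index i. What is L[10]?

   i    0    1    2    3    4    5    6    7    8    9   10   11   12
a[i]   12   19   10    6    8   13   13    4    5    6   12   14   13
L[i]    1    2    1    1    2    3    3    1    2    3    4    5    5

4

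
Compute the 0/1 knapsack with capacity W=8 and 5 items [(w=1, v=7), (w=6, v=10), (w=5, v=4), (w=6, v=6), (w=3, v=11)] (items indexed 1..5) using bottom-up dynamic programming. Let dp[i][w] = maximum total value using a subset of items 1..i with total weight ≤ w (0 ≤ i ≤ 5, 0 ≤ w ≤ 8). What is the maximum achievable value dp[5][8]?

18

i\w   0   1   2   3   4   5   6   7   8
  0   0   0   0   0   0   0   0   0   0
  1   0   7   7   7   7   7   7   7   7
  2   0   7   7   7   7   7  10  17  17
  3   0   7   7   7   7   7  11  17  17
  4   0   7   7   7   7   7  11  17  17
  5   0   7   7  11  18  18  18  18  18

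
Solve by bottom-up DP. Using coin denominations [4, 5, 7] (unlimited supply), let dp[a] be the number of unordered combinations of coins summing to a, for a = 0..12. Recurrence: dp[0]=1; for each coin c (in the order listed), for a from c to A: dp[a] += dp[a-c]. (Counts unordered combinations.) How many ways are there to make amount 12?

2

after  coin     0     1     2     3     4     5     6     7     8     9    10    11    12
          4     1     0     0     0     1     0     0     0     1     0     0     0     1
          5     1     0     0     0     1     1     0     0     1     1     1     0     1
          7     1     0     0     0     1     1     0     1     1     1     1     1     2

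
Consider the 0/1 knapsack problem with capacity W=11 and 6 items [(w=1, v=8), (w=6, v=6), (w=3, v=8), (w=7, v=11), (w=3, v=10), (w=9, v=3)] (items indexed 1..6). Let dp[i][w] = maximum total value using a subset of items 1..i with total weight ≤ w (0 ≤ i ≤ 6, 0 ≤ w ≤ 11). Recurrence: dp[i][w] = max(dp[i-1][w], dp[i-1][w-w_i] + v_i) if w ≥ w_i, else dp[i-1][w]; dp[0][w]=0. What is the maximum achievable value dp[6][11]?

i\w   0   1   2   3   4   5   6   7   8   9  10  11
  0   0   0   0   0   0   0   0   0   0   0   0   0
  1   0   8   8   8   8   8   8   8   8   8   8   8
  2   0   8   8   8   8   8   8  14  14  14  14  14
  3   0   8   8   8  16  16  16  16  16  16  22  22
  4   0   8   8   8  16  16  16  16  19  19  22  27
  5   0   8   8  10  18  18  18  26  26  26  26  29
  6   0   8   8  10  18  18  18  26  26  26  26  29

29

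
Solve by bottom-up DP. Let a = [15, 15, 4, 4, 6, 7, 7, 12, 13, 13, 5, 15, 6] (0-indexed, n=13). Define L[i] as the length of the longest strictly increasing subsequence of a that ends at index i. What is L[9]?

   i    0    1    2    3    4    5    6    7    8    9   10   11   12
a[i]   15   15    4    4    6    7    7   12   13   13    5   15    6
L[i]    1    1    1    1    2    3    3    4    5    5    2    6    3

5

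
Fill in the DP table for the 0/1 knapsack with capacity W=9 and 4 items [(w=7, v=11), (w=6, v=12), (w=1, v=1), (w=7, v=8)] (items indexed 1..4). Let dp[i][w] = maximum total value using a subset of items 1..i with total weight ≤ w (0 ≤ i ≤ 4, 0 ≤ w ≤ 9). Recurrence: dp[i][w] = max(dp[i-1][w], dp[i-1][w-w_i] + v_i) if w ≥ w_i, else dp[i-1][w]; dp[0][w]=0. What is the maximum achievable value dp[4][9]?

13

i\w   0   1   2   3   4   5   6   7   8   9
  0   0   0   0   0   0   0   0   0   0   0
  1   0   0   0   0   0   0   0  11  11  11
  2   0   0   0   0   0   0  12  12  12  12
  3   0   1   1   1   1   1  12  13  13  13
  4   0   1   1   1   1   1  12  13  13  13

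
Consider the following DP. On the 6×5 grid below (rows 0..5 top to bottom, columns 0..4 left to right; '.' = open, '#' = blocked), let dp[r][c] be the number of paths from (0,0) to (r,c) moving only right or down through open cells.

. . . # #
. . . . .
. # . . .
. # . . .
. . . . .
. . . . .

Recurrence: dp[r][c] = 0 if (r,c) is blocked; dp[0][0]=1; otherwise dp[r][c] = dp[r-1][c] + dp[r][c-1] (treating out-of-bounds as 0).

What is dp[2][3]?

r\c   0   1   2   3   4
  0   1   1   1   0   0
  1   1   2   3   3   3
  2   1   0   3   6   9
  3   1   0   3   9  18
  4   1   1   4  13  31
  5   1   2   6  19  50

6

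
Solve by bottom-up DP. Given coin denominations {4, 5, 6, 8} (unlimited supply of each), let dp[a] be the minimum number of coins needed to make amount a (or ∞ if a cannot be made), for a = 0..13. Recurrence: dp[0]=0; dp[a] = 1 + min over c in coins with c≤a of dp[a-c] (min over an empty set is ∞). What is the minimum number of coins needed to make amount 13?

2

 a  0  1  2  3  4  5  6  7  8  9 10 11 12 13
dp  0  -  -  -  1  1  1  -  1  2  2  2  2  2
(- denotes ∞ / unreachable)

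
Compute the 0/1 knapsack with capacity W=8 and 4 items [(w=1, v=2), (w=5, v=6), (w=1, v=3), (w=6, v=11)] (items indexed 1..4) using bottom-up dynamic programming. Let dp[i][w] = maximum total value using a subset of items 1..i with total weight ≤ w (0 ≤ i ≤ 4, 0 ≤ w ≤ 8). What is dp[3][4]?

i\w   0   1   2   3   4   5   6   7   8
  0   0   0   0   0   0   0   0   0   0
  1   0   2   2   2   2   2   2   2   2
  2   0   2   2   2   2   6   8   8   8
  3   0   3   5   5   5   6   9  11  11
  4   0   3   5   5   5   6  11  14  16

5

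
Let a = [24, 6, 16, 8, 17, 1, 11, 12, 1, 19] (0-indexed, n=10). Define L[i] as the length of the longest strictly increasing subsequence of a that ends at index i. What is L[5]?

   i    0    1    2    3    4    5    6    7    8    9
a[i]   24    6   16    8   17    1   11   12    1   19
L[i]    1    1    2    2    3    1    3    4    1    5

1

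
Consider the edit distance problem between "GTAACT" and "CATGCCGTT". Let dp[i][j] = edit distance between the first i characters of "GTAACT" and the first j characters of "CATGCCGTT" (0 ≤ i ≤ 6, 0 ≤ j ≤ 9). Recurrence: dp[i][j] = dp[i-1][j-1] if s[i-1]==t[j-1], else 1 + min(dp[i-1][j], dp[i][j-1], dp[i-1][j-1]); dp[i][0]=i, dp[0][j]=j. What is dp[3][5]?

   ''  C  A  T  G  C  C  G  T  T
''  0  1  2  3  4  5  6  7  8  9
 G  1  1  2  3  3  4  5  6  7  8
 T  2  2  2  2  3  4  5  6  6  7
 A  3  3  2  3  3  4  5  6  7  7
 A  4  4  3  3  4  4  5  6  7  8
 C  5  4  4  4  4  4  4  5  6  7
 T  6  5  5  4  5  5  5  5  5  6

4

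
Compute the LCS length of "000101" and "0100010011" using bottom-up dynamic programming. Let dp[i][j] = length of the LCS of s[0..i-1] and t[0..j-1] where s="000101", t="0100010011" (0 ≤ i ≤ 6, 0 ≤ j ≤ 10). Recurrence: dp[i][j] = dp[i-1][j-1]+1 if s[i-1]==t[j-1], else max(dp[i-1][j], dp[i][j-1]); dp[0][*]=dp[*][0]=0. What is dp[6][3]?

   ''  0  1  0  0  0  1  0  0  1  1
''  0  0  0  0  0  0  0  0  0  0  0
 0  0  1  1  1  1  1  1  1  1  1  1
 0  0  1  1  2  2  2  2  2  2  2  2
 0  0  1  1  2  3  3  3  3  3  3  3
 1  0  1  2  2  3  3  4  4  4  4  4
 0  0  1  2  3  3  4  4  5  5  5  5
 1  0  1  2  3  3  4  5  5  5  6  6

3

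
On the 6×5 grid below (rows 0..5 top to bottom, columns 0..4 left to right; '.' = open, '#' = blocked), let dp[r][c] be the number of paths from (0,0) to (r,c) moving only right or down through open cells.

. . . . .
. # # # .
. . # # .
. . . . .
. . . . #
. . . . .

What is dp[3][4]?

r\c   0   1   2   3   4
  0   1   1   1   1   1
  1   1   0   0   0   1
  2   1   1   0   0   1
  3   1   2   2   2   3
  4   1   3   5   7   0
  5   1   4   9  16  16

3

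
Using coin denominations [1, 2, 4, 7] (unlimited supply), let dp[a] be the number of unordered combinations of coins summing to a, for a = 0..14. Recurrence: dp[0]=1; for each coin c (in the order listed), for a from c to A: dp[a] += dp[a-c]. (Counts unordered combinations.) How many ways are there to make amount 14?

27

after  coin     0     1     2     3     4     5     6     7     8     9    10    11    12    13    14
          1     1     1     1     1     1     1     1     1     1     1     1     1     1     1     1
          2     1     1     2     2     3     3     4     4     5     5     6     6     7     7     8
          4     1     1     2     2     4     4     6     6     9     9    12    12    16    16    20
          7     1     1     2     2     4     4     6     7    10    11    14    16    20    22    27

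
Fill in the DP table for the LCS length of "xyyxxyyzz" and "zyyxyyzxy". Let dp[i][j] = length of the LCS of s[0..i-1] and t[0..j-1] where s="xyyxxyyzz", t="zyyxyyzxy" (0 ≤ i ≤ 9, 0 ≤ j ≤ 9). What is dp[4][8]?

4

   ''  z  y  y  x  y  y  z  x  y
''  0  0  0  0  0  0  0  0  0  0
 x  0  0  0  0  1  1  1  1  1  1
 y  0  0  1  1  1  2  2  2  2  2
 y  0  0  1  2  2  2  3  3  3  3
 x  0  0  1  2  3  3  3  3  4  4
 x  0  0  1  2  3  3  3  3  4  4
 y  0  0  1  2  3  4  4  4  4  5
 y  0  0  1  2  3  4  5  5  5  5
 z  0  1  1  2  3  4  5  6  6  6
 z  0  1  1  2  3  4  5  6  6  6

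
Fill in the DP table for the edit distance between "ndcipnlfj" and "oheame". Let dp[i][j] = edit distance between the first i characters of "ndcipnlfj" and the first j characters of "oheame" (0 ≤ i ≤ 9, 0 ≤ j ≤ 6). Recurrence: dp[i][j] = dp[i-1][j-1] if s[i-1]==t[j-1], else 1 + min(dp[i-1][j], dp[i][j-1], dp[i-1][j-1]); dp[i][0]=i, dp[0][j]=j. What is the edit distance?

   ''  o  h  e  a  m  e
''  0  1  2  3  4  5  6
 n  1  1  2  3  4  5  6
 d  2  2  2  3  4  5  6
 c  3  3  3  3  4  5  6
 i  4  4  4  4  4  5  6
 p  5  5  5  5  5  5  6
 n  6  6  6  6  6  6  6
 l  7  7  7  7  7  7  7
 f  8  8  8  8  8  8  8
 j  9  9  9  9  9  9  9

9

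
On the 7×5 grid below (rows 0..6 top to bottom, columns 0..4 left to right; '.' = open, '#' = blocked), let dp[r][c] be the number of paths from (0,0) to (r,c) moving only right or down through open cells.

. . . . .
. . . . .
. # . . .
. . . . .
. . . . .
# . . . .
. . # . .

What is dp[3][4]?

23

r\c   0   1   2   3   4
  0   1   1   1   1   1
  1   1   2   3   4   5
  2   1   0   3   7  12
  3   1   1   4  11  23
  4   1   2   6  17  40
  5   0   2   8  25  65
  6   0   2   0  25  90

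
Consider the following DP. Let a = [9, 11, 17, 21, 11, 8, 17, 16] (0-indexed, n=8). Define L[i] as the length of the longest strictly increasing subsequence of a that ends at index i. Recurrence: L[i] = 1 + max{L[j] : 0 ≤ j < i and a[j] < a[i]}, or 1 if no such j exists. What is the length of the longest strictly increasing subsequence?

   i    0    1    2    3    4    5    6    7
a[i]    9   11   17   21   11    8   17   16
L[i]    1    2    3    4    2    1    3    3

4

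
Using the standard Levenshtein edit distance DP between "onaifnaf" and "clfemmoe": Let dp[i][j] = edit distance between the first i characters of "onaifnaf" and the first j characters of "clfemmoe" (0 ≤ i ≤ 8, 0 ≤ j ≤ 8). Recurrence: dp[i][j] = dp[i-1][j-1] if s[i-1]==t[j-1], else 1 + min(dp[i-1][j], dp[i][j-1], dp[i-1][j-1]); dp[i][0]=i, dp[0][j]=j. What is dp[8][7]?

   ''  c  l  f  e  m  m  o  e
''  0  1  2  3  4  5  6  7  8
 o  1  1  2  3  4  5  6  6  7
 n  2  2  2  3  4  5  6  7  7
 a  3  3  3  3  4  5  6  7  8
 i  4  4  4  4  4  5  6  7  8
 f  5  5  5  4  5  5  6  7  8
 n  6  6  6  5  5  6  6  7  8
 a  7  7  7  6  6  6  7  7  8
 f  8  8  8  7  7  7  7  8  8

8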